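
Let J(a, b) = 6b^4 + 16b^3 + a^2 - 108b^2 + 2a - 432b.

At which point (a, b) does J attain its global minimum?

J(a,b) separates as P(a) + Q(b), so its minimum is min P + min Q.
P'(a) = 2a + 2 vanishes at a ∈ {-1}; Q'(b) = 24(b - 3)(b + 2)(b + 3) vanishes at b ∈ {-3, -2, 3}.
Local minima of P (where P''>0): P(-1)=-1. Local minima of Q: Q(-3)=378, Q(3)=-1350.
So the global minimum of J is P(-1) + Q(3) = -1 − 1350 = -1351, attained at (-1, 3).

(-1, 3)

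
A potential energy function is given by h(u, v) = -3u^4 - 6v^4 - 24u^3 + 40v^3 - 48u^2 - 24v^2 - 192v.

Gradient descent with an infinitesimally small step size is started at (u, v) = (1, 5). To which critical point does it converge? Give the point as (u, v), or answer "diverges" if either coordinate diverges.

diverges

h is separable, so gradient descent decouples: u follows -∂h/∂u, v follows -∂h/∂v.
∂h/∂u = -12u(u + 2)(u + 4); at u=1 this is -180, so u increases.
∂h/∂v = -24(v - 4)(v - 2)(v + 1); at v=5 this is -432, so v increases.
The u-coordinate has no critical point in that direction and runs off to infinity.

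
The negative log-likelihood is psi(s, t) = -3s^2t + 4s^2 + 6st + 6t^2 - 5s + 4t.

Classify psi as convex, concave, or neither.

The term -3s^2t is cubic, so the Hessian is not constant.
∂²psi/∂s² = -6t + 8, which takes both signs as t varies (negative for sufficiently large t). A diagonal entry of the Hessian changing sign means the Hessian is neither positive- nor negative-semidefinite on all of R^2.

neither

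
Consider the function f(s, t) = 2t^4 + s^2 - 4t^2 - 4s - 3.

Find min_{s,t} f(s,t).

f(s,t) separates as P(s) + Q(t) − 3, so its minimum is min P + min Q − 3.
P'(s) = 2s - 4 vanishes at s ∈ {2}; Q'(t) = 8t(t - 1)(t + 1) vanishes at t ∈ {-1, 0, 1}.
Local minima of P (where P''>0): P(2)=-4. Local minima of Q: Q(-1)=-2, Q(1)=-2.
So the global minimum of f is P(2) + Q(-1) − 3 = -4 − 2 − 3 = -9, attained at (2, -1).

-9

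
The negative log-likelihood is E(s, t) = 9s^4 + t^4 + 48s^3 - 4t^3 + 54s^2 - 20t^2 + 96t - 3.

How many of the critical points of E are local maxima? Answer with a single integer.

1

E separates as a function of s plus a function of t, so ∇E=0 decouples.
∂E/∂s = 36s(s + 1)(s + 3) = 0 at s ∈ {-3, -1, 0}; ∂E/∂t = 4(t - 4)(t - 2)(t + 3) = 0 at t ∈ {-3, 2, 4}.
The Hessian is diagonal: diag(E_ss, E_tt). Second derivatives: E_ss(-3)=216, E_ss(-1)=-72, E_ss(0)=108; E_tt(-3)=140, E_tt(2)=-40, E_tt(4)=56.
Local maxima occur where both diagonal entries negative: (-1, 2). Count: 1.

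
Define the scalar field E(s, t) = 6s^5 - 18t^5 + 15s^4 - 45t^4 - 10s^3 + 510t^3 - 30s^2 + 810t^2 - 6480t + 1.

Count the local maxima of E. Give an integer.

4

E separates as a function of s plus a function of t, so ∇E=0 decouples.
∂E/∂s = 30s(s - 1)(s + 1)(s + 2) = 0 at s ∈ {-2, -1, 0, 1}; ∂E/∂t = -90(t - 3)(t - 2)(t + 3)(t + 4) = 0 at t ∈ {-4, -3, 2, 3}.
The Hessian is diagonal: diag(E_ss, E_tt). Second derivatives: E_ss(-2)=-180, E_ss(-1)=60, E_ss(0)=-60, E_ss(1)=180; E_tt(-4)=3780, E_tt(-3)=-2700, E_tt(2)=2700, E_tt(3)=-3780.
Local maxima occur where both diagonal entries negative: (-2, -3), (-2, 3), (0, -3), (0, 3). Count: 4.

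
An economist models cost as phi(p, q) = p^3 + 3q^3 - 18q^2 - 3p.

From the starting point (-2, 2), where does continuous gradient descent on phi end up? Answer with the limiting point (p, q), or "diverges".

phi is separable, so gradient descent decouples: p follows -∂phi/∂p, q follows -∂phi/∂q.
∂phi/∂p = 3(p - 1)(p + 1); at p=-2 this is 9, so p decreases.
∂phi/∂q = 9q(q - 4); at q=2 this is -36, so q increases.
The p-coordinate has no critical point in that direction and runs off to infinity.

diverges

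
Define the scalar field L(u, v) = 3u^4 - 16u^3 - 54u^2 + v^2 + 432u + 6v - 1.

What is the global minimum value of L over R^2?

L(u,v) separates as P(u) + Q(v) − 1, so its minimum is min P + min Q − 1.
P'(u) = 12(u - 4)(u - 3)(u + 3) vanishes at u ∈ {-3, 3, 4}; Q'(v) = 2v + 6 vanishes at v ∈ {-3}.
Local minima of P (where P''>0): P(-3)=-1107, P(4)=608. Local minima of Q: Q(-3)=-9.
So the global minimum of L is P(-3) + Q(-3) − 1 = -1107 − 9 − 1 = -1117, attained at (-3, -3).

-1117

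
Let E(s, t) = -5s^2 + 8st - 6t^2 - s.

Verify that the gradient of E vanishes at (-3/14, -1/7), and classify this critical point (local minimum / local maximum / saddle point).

∇E = (-10s + 8t - 1, 8s - 12t); substituting (-3/14, -1/7) gives ∇E = (0, 0), so (-3/14, -1/7) is indeed a critical point.
The Hessian of E is constant: H = [[-10, 8], [8, -12]].
det(H) = (-10)·(-12) − 8² = 56.
det(H) > 0 and tr(H) = -22 < 0, so H is negative definite and the point is a local maximum.

local maximum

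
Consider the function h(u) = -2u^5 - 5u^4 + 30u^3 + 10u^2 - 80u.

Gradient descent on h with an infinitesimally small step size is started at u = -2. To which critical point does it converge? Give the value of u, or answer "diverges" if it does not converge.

-4

h'(u) = -10(u - 2)(u - 1)(u + 1)(u + 4), so h'(-2) = 240.
Gradient descent moves in the -h' direction, i.e. u is decreasing.
The nearest critical point in that direction is u = -4, where h'' = 900 > 0 (a local minimum). The iterate converges there.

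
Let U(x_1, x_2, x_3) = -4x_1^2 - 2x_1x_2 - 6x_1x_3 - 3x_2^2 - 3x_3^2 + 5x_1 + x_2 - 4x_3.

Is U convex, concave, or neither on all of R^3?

U is quadratic, so its Hessian is the constant matrix H = [[-8, -2, -6], [-2, -6, 0], [-6, 0, -6]].
Leading principal minors: -8, 44, -48.
Signs alternate −, +, − ⇒ H ≺ 0 ⇒ concave.

concave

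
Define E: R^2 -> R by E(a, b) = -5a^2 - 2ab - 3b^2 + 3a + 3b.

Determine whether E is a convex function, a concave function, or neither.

E is quadratic, so its Hessian is the constant matrix H = [[-10, -2], [-2, -6]].
det(H) = 56, tr(H) = -16.
det(H) > 0 and tr(H) < 0, so H is negative definite everywhere: concave.

concave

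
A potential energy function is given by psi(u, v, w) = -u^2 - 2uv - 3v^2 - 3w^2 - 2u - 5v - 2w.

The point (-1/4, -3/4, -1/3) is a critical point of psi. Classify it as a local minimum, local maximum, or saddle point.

The Hessian is constant: H = [[-2, -2, 0], [-2, -6, 0], [0, 0, -6]].
Leading principal minors: Δ₁ = -2, Δ₂ = 8, Δ₃ = -48.
The minors alternate sign starting negative (−, +, −), so H is negative definite: a local maximum.

local maximum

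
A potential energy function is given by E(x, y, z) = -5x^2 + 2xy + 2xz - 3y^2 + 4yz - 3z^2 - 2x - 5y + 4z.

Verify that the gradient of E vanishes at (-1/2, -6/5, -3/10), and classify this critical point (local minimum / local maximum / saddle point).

local maximum

∇E = (-10x + 2y + 2z - 2, 2x - 6y + 4z - 5, 2x + 4y - 6z + 4); substituting (-1/2, -6/5, -3/10) gives ∇E = (0, 0, 0), so (-1/2, -6/5, -3/10) is indeed a critical point.
The Hessian is constant: H = [[-10, 2, 2], [2, -6, 4], [2, 4, -6]].
Leading principal minors: Δ₁ = -10, Δ₂ = 56, Δ₃ = -120.
The minors alternate sign starting negative (−, +, −), so H is negative definite: a local maximum.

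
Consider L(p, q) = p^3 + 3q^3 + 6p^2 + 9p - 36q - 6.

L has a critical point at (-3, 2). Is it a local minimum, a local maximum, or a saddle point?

The mixed partial ∂²L/∂p∂q is 0, so the Hessian at any point is diag(L_pp, L_qq) = diag(6(p + 2), 18q).
At (-3, 2): H = diag(-6, 36).
The eigenvalues have opposite signs, so H is indefinite: a saddle point.

saddle point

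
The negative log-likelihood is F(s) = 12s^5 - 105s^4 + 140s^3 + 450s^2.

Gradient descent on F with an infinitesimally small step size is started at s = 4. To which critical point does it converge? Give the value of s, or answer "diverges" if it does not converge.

F'(s) = 60s(s - 5)(s - 3)(s + 1), so F'(4) = -1200.
Gradient descent moves in the -F' direction, i.e. s is increasing.
The nearest critical point in that direction is s = 5, where F'' = 3600 > 0 (a local minimum). The iterate converges there.

5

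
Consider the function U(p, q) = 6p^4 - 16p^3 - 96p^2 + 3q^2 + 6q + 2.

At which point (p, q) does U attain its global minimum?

(4, -1)

U(p,q) separates as A(p) + B(q) + 2, so its minimum is min A + min B + 2.
A'(p) = 24p(p - 4)(p + 2) vanishes at p ∈ {-2, 0, 4}; B'(q) = 6q + 6 vanishes at q ∈ {-1}.
Local minima of A (where A''>0): A(-2)=-160, A(4)=-1024. Local minima of B: B(-1)=-3.
So the global minimum of U is A(4) + B(-1) + 2 = -1024 − 3 + 2 = -1025, attained at (4, -1).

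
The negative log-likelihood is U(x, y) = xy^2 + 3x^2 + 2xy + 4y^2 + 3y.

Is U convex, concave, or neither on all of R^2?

neither

The term xy^2 is cubic, so the Hessian is not constant.
∂²U/∂y² = 2x + 8, which takes both signs as x varies (negative for sufficiently negative x). A diagonal entry of the Hessian changing sign means the Hessian is neither positive- nor negative-semidefinite on all of R^2.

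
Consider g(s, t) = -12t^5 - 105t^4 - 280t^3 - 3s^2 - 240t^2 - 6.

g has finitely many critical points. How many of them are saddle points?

g separates as a function of s plus a function of t, so ∇g=0 decouples.
∂g/∂s = -6s = 0 at s ∈ {0}; ∂g/∂t = -60t(t + 1)(t + 2)(t + 4) = 0 at t ∈ {-4, -2, -1, 0}.
The Hessian is diagonal: diag(g_ss, g_tt). Second derivatives: g_ss(0)=-6; g_tt(-4)=1440, g_tt(-2)=-240, g_tt(-1)=180, g_tt(0)=-480.
Saddle points occur where the two diagonal entries have opposite signs: (0, -4), (0, -1). Count: 2.

2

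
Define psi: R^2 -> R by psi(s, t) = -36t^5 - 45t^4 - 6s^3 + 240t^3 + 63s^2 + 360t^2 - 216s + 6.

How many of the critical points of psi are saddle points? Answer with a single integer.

psi separates as a function of s plus a function of t, so ∇psi=0 decouples.
∂psi/∂s = -18(s - 4)(s - 3) = 0 at s ∈ {3, 4}; ∂psi/∂t = -180t(t - 2)(t + 1)(t + 2) = 0 at t ∈ {-2, -1, 0, 2}.
The Hessian is diagonal: diag(psi_ss, psi_tt). Second derivatives: psi_ss(3)=18, psi_ss(4)=-18; psi_tt(-2)=1440, psi_tt(-1)=-540, psi_tt(0)=720, psi_tt(2)=-4320.
Saddle points occur where the two diagonal entries have opposite signs: (3, -1), (3, 2), (4, -2), (4, 0). Count: 4.

4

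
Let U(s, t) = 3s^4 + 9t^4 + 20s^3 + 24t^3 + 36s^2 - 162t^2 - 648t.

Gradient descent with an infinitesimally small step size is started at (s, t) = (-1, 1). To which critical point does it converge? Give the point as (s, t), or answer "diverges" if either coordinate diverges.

(0, 3)

U is separable, so gradient descent decouples: s follows -∂U/∂s, t follows -∂U/∂t.
∂U/∂s = 12s(s + 2)(s + 3); at s=-1 this is -24, so s increases.
∂U/∂t = 36(t - 3)(t + 2)(t + 3); at t=1 this is -864, so t increases.
s converges to its nearest critical value 0 (a local min of the s-part); t converges to 3. The iterate converges to (0, 3).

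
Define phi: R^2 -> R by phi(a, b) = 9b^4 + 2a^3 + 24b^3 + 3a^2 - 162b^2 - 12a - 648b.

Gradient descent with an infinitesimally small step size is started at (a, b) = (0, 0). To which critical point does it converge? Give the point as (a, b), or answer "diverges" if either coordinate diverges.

(1, 3)

phi is separable, so gradient descent decouples: a follows -∂phi/∂a, b follows -∂phi/∂b.
∂phi/∂a = 6(a - 1)(a + 2); at a=0 this is -12, so a increases.
∂phi/∂b = 36(b - 3)(b + 2)(b + 3); at b=0 this is -648, so b increases.
a converges to its nearest critical value 1 (a local min of the a-part); b converges to 3. The iterate converges to (1, 3).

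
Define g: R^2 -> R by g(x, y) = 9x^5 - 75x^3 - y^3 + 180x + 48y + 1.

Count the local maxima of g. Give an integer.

g separates as a function of x plus a function of y, so ∇g=0 decouples.
∂g/∂x = 45(x - 2)(x - 1)(x + 1)(x + 2) = 0 at x ∈ {-2, -1, 1, 2}; ∂g/∂y = -3(y - 4)(y + 4) = 0 at y ∈ {-4, 4}.
The Hessian is diagonal: diag(g_xx, g_yy). Second derivatives: g_xx(-2)=-540, g_xx(-1)=270, g_xx(1)=-270, g_xx(2)=540; g_yy(-4)=24, g_yy(4)=-24.
Local maxima occur where both diagonal entries negative: (-2, 4), (1, 4). Count: 2.

2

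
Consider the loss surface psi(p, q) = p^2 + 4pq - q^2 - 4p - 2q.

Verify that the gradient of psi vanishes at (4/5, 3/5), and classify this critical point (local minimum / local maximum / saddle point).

∇psi = (2p + 4q - 4, 4p - 2q - 2); substituting (4/5, 3/5) gives ∇psi = (0, 0), so (4/5, 3/5) is indeed a critical point.
The Hessian of psi is constant: H = [[2, 4], [4, -2]].
det(H) = 2·(-2) − 4² = -20.
Since det(H) < 0, H is indefinite and the critical point is a saddle point.

saddle point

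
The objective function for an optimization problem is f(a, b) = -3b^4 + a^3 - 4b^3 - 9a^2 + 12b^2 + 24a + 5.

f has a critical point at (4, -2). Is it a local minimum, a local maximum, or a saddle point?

The mixed partial ∂²f/∂a∂b is 0, so the Hessian at any point is diag(f_aa, f_bb) = diag(6(a - 3), 12(-3b^2 - 2b + 2)).
At (4, -2): H = diag(6, -72).
The eigenvalues have opposite signs, so H is indefinite: a saddle point.

saddle point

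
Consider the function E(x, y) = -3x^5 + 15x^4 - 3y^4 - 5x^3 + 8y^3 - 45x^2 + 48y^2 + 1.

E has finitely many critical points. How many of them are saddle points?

6

E separates as a function of x plus a function of y, so ∇E=0 decouples.
∂E/∂x = -15x(x - 3)(x - 2)(x + 1) = 0 at x ∈ {-1, 0, 2, 3}; ∂E/∂y = -12y(y - 4)(y + 2) = 0 at y ∈ {-2, 0, 4}.
The Hessian is diagonal: diag(E_xx, E_yy). Second derivatives: E_xx(-1)=180, E_xx(0)=-90, E_xx(2)=90, E_xx(3)=-180; E_yy(-2)=-144, E_yy(0)=96, E_yy(4)=-288.
Saddle points occur where the two diagonal entries have opposite signs: (-1, -2), (-1, 4), (0, 0), (2, -2), (2, 4), (3, 0). Count: 6.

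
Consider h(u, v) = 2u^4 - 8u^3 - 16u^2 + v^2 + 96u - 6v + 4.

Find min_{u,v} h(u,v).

-165

h(u,v) separates as P(u) + Q(v) + 4, so its minimum is min P + min Q + 4.
P'(u) = 8(u - 3)(u - 2)(u + 2) vanishes at u ∈ {-2, 2, 3}; Q'(v) = 2v - 6 vanishes at v ∈ {3}.
Local minima of P (where P''>0): P(-2)=-160, P(3)=90. Local minima of Q: Q(3)=-9.
So the global minimum of h is P(-2) + Q(3) + 4 = -160 − 9 + 4 = -165, attained at (-2, 3).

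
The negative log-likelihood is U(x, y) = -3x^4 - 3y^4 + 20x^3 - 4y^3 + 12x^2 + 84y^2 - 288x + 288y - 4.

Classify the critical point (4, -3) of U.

The mixed partial ∂²U/∂x∂y is 0, so the Hessian at any point is diag(U_xx, U_yy) = diag(12(-3x^2 + 10x + 2), 12(-3y^2 - 2y + 14)).
At (4, -3): H = diag(-72, -84).
Both eigenvalues are negative, so H is negative definite: a local maximum.

local maximum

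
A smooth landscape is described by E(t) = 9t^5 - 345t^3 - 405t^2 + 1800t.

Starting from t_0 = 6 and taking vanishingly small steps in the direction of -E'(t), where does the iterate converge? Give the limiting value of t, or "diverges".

E'(t) = 45(t - 5)(t - 1)(t + 2)(t + 4), so E'(6) = 18000.
Gradient descent moves in the -E' direction, i.e. t is decreasing.
The nearest critical point in that direction is t = 5, where E'' = 11340 > 0 (a local minimum). The iterate converges there.

5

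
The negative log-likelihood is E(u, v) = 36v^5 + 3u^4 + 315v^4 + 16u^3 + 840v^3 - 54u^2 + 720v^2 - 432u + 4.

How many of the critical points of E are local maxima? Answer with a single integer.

E separates as a function of u plus a function of v, so ∇E=0 decouples.
∂E/∂u = 12(u - 3)(u + 3)(u + 4) = 0 at u ∈ {-4, -3, 3}; ∂E/∂v = 180v(v + 1)(v + 2)(v + 4) = 0 at v ∈ {-4, -2, -1, 0}.
The Hessian is diagonal: diag(E_uu, E_vv). Second derivatives: E_uu(-4)=84, E_uu(-3)=-72, E_uu(3)=504; E_vv(-4)=-4320, E_vv(-2)=720, E_vv(-1)=-540, E_vv(0)=1440.
Local maxima occur where both diagonal entries negative: (-3, -4), (-3, -1). Count: 2.

2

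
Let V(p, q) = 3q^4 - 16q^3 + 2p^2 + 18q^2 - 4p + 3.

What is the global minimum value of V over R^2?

-26

V(p,q) separates as A(p) + B(q) + 3, so its minimum is min A + min B + 3.
A'(p) = 4p - 4 vanishes at p ∈ {1}; B'(q) = 12q(q - 3)(q - 1) vanishes at q ∈ {0, 1, 3}.
Local minima of A (where A''>0): A(1)=-2. Local minima of B: B(0)=0, B(3)=-27.
So the global minimum of V is A(1) + B(3) + 3 = -2 − 27 + 3 = -26, attained at (1, 3).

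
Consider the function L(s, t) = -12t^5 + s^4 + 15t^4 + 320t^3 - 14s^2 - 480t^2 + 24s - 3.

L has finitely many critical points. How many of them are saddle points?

6

L separates as a function of s plus a function of t, so ∇L=0 decouples.
∂L/∂s = 4(s - 2)(s - 1)(s + 3) = 0 at s ∈ {-3, 1, 2}; ∂L/∂t = -60t(t - 4)(t - 1)(t + 4) = 0 at t ∈ {-4, 0, 1, 4}.
The Hessian is diagonal: diag(L_ss, L_tt). Second derivatives: L_ss(-3)=80, L_ss(1)=-16, L_ss(2)=20; L_tt(-4)=9600, L_tt(0)=-960, L_tt(1)=900, L_tt(4)=-5760.
Saddle points occur where the two diagonal entries have opposite signs: (-3, 0), (-3, 4), (1, -4), (1, 1), (2, 0), (2, 4). Count: 6.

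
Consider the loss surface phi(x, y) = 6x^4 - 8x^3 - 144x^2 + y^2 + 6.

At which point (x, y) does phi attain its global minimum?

phi(x,y) separates as P(x) + Q(y) + 6, so its minimum is min P + min Q + 6.
P'(x) = 24x(x - 4)(x + 3) vanishes at x ∈ {-3, 0, 4}; Q'(y) = 2y vanishes at y ∈ {0}.
Local minima of P (where P''>0): P(-3)=-594, P(4)=-1280. Local minima of Q: Q(0)=0.
So the global minimum of phi is P(4) + Q(0) + 6 = -1280 + 0 + 6 = -1274, attained at (4, 0).

(4, 0)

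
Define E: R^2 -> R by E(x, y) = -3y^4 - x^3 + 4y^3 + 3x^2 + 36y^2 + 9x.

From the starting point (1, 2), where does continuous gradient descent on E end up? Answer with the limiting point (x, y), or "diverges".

(-1, 0)

E is separable, so gradient descent decouples: x follows -∂E/∂x, y follows -∂E/∂y.
∂E/∂x = -3(x - 3)(x + 1); at x=1 this is 12, so x decreases.
∂E/∂y = -12y(y - 3)(y + 2); at y=2 this is 96, so y decreases.
x converges to its nearest critical value -1 (a local min of the x-part); y converges to 0. The iterate converges to (-1, 0).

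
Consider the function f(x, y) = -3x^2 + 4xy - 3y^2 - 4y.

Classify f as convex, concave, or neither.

concave

f is quadratic, so its Hessian is the constant matrix H = [[-6, 4], [4, -6]].
det(H) = 20, tr(H) = -12.
det(H) > 0 and tr(H) < 0, so H is negative definite everywhere: concave.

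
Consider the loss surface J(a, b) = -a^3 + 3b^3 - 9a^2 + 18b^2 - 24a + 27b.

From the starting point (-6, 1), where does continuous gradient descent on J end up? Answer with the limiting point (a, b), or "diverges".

(-4, -1)

J is separable, so gradient descent decouples: a follows -∂J/∂a, b follows -∂J/∂b.
∂J/∂a = -3(a + 2)(a + 4); at a=-6 this is -24, so a increases.
∂J/∂b = 9(b + 1)(b + 3); at b=1 this is 72, so b decreases.
a converges to its nearest critical value -4 (a local min of the a-part); b converges to -1. The iterate converges to (-4, -1).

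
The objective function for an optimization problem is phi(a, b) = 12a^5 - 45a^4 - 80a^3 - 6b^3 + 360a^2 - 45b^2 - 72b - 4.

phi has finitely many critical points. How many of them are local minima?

2

phi separates as a function of a plus a function of b, so ∇phi=0 decouples.
∂phi/∂a = 60a(a - 3)(a - 2)(a + 2) = 0 at a ∈ {-2, 0, 2, 3}; ∂phi/∂b = -18(b + 1)(b + 4) = 0 at b ∈ {-4, -1}.
The Hessian is diagonal: diag(phi_aa, phi_bb). Second derivatives: phi_aa(-2)=-2400, phi_aa(0)=720, phi_aa(2)=-480, phi_aa(3)=900; phi_bb(-4)=54, phi_bb(-1)=-54.
Local minima occur where both diagonal entries positive: (0, -4), (3, -4). Count: 2.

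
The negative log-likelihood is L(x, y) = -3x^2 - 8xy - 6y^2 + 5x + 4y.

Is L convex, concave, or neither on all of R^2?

L is quadratic, so its Hessian is the constant matrix H = [[-6, -8], [-8, -12]].
det(H) = 8, tr(H) = -18.
det(H) > 0 and tr(H) < 0, so H is negative definite everywhere: concave.

concave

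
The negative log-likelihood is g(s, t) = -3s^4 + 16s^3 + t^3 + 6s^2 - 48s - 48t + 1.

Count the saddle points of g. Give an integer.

3

g separates as a function of s plus a function of t, so ∇g=0 decouples.
∂g/∂s = -12(s - 4)(s - 1)(s + 1) = 0 at s ∈ {-1, 1, 4}; ∂g/∂t = 3(t - 4)(t + 4) = 0 at t ∈ {-4, 4}.
The Hessian is diagonal: diag(g_ss, g_tt). Second derivatives: g_ss(-1)=-120, g_ss(1)=72, g_ss(4)=-180; g_tt(-4)=-24, g_tt(4)=24.
Saddle points occur where the two diagonal entries have opposite signs: (-1, 4), (1, -4), (4, 4). Count: 3.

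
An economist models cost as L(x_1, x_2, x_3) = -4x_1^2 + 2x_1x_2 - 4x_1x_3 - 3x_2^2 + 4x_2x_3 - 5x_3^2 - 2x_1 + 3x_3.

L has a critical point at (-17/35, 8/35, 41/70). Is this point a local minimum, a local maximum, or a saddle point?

local maximum

The Hessian is constant: H = [[-8, 2, -4], [2, -6, 4], [-4, 4, -10]].
Leading principal minors: Δ₁ = -8, Δ₂ = 44, Δ₃ = -280.
The minors alternate sign starting negative (−, +, −), so H is negative definite: a local maximum.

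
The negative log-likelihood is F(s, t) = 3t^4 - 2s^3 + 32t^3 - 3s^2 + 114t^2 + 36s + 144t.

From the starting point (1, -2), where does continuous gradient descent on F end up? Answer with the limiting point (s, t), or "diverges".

(-3, -1)

F is separable, so gradient descent decouples: s follows -∂F/∂s, t follows -∂F/∂t.
∂F/∂s = -6(s - 2)(s + 3); at s=1 this is 24, so s decreases.
∂F/∂t = 12(t + 1)(t + 3)(t + 4); at t=-2 this is -24, so t increases.
s converges to its nearest critical value -3 (a local min of the s-part); t converges to -1. The iterate converges to (-3, -1).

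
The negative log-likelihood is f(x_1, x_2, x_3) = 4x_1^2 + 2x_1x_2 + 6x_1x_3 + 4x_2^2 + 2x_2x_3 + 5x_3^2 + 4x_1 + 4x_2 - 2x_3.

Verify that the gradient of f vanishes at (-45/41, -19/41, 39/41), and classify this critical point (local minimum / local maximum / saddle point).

∇f = (8x_1 + 2x_2 + 6x_3 + 4, 2x_1 + 8x_2 + 2x_3 + 4, 6x_1 + 2x_2 + 10x_3 - 2); substituting (-45/41, -19/41, 39/41) gives ∇f = (0, 0, 0), so (-45/41, -19/41, 39/41) is indeed a critical point.
The Hessian is constant: H = [[8, 2, 6], [2, 8, 2], [6, 2, 10]].
Leading principal minors: Δ₁ = 8, Δ₂ = 60, Δ₃ = 328.
All leading minors are positive, so H is positive definite: a local minimum.

local minimum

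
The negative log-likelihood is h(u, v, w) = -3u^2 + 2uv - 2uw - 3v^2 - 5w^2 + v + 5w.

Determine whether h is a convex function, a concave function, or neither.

h is quadratic, so its Hessian is the constant matrix H = [[-6, 2, -2], [2, -6, 0], [-2, 0, -10]].
Leading principal minors: -6, 32, -296.
Signs alternate −, +, − ⇒ H ≺ 0 ⇒ concave.

concave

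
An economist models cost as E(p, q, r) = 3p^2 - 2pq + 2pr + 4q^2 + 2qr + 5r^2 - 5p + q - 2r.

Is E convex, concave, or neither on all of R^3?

E is quadratic, so its Hessian is the constant matrix H = [[6, -2, 2], [-2, 8, 2], [2, 2, 10]].
Leading principal minors: 6, 44, 368.
All positive ⇒ H ≻ 0 ⇒ convex.

convex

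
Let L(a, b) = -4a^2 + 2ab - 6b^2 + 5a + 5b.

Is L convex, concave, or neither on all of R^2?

concave

L is quadratic, so its Hessian is the constant matrix H = [[-8, 2], [2, -12]].
det(H) = 92, tr(H) = -20.
det(H) > 0 and tr(H) < 0, so H is negative definite everywhere: concave.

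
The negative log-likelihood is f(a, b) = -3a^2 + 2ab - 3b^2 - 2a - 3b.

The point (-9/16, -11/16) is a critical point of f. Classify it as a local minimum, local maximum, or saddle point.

The Hessian of f is constant: H = [[-6, 2], [2, -6]].
det(H) = (-6)·(-6) − 2² = 32.
det(H) > 0 and tr(H) = -12 < 0, so H is negative definite and the point is a local maximum.

local maximum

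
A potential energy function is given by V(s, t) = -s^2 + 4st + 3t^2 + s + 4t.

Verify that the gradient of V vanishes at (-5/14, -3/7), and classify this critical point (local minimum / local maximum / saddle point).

∇V = (-2s + 4t + 1, 4s + 6t + 4); substituting (-5/14, -3/7) gives ∇V = (0, 0), so (-5/14, -3/7) is indeed a critical point.
The Hessian of V is constant: H = [[-2, 4], [4, 6]].
det(H) = (-2)·6 − 4² = -28.
Since det(H) < 0, H is indefinite and the critical point is a saddle point.

saddle point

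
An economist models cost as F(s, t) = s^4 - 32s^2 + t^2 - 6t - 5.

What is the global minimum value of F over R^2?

F(s,t) separates as P(s) + Q(t) − 5, so its minimum is min P + min Q − 5.
P'(s) = 4s(s - 4)(s + 4) vanishes at s ∈ {-4, 0, 4}; Q'(t) = 2(t - 3) vanishes at t ∈ {3}.
Local minima of P (where P''>0): P(-4)=-256, P(4)=-256. Local minima of Q: Q(3)=-9.
So the global minimum of F is P(-4) + Q(3) − 5 = -256 − 9 − 5 = -270, attained at (-4, 3).

-270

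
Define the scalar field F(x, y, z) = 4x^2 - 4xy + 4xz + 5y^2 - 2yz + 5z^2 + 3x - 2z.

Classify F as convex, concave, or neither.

convex

F is quadratic, so its Hessian is the constant matrix H = [[8, -4, 4], [-4, 10, -2], [4, -2, 10]].
Leading principal minors: 8, 64, 512.
All positive ⇒ H ≻ 0 ⇒ convex.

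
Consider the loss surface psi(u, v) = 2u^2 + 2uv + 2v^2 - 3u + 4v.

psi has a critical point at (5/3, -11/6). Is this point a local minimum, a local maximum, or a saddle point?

The Hessian of psi is constant: H = [[4, 2], [2, 4]].
det(H) = 4·4 − 2² = 12.
det(H) > 0 and tr(H) = 8 > 0, so H is positive definite and the point is a local minimum.

local minimum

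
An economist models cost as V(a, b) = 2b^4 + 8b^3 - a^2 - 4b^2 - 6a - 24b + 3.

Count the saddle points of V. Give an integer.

2

V separates as a function of a plus a function of b, so ∇V=0 decouples.
∂V/∂a = -2(a + 3) = 0 at a ∈ {-3}; ∂V/∂b = 8(b - 1)(b + 1)(b + 3) = 0 at b ∈ {-3, -1, 1}.
The Hessian is diagonal: diag(V_aa, V_bb). Second derivatives: V_aa(-3)=-2; V_bb(-3)=64, V_bb(-1)=-32, V_bb(1)=64.
Saddle points occur where the two diagonal entries have opposite signs: (-3, -3), (-3, 1). Count: 2.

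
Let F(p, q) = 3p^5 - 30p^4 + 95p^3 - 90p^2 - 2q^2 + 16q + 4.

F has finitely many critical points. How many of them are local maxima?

2

F separates as a function of p plus a function of q, so ∇F=0 decouples.
∂F/∂p = 15p(p - 4)(p - 3)(p - 1) = 0 at p ∈ {0, 1, 3, 4}; ∂F/∂q = -4(q - 4) = 0 at q ∈ {4}.
The Hessian is diagonal: diag(F_pp, F_qq). Second derivatives: F_pp(0)=-180, F_pp(1)=90, F_pp(3)=-90, F_pp(4)=180; F_qq(4)=-4.
Local maxima occur where both diagonal entries negative: (0, 4), (3, 4). Count: 2.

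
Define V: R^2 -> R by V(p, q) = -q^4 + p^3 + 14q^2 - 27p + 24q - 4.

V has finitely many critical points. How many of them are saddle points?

V separates as a function of p plus a function of q, so ∇V=0 decouples.
∂V/∂p = 3(p - 3)(p + 3) = 0 at p ∈ {-3, 3}; ∂V/∂q = -4(q - 3)(q + 1)(q + 2) = 0 at q ∈ {-2, -1, 3}.
The Hessian is diagonal: diag(V_pp, V_qq). Second derivatives: V_pp(-3)=-18, V_pp(3)=18; V_qq(-2)=-20, V_qq(-1)=16, V_qq(3)=-80.
Saddle points occur where the two diagonal entries have opposite signs: (-3, -1), (3, -2), (3, 3). Count: 3.

3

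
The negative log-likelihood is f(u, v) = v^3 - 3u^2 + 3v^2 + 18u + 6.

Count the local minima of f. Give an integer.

f separates as a function of u plus a function of v, so ∇f=0 decouples.
∂f/∂u = -6(u - 3) = 0 at u ∈ {3}; ∂f/∂v = 3v(v + 2) = 0 at v ∈ {-2, 0}.
The Hessian is diagonal: diag(f_uu, f_vv). Second derivatives: f_uu(3)=-6; f_vv(-2)=-6, f_vv(0)=6.
Local minima occur where both diagonal entries positive: none. Count: 0.

0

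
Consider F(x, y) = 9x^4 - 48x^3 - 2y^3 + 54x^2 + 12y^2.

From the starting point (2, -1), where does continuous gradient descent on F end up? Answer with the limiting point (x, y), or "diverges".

F is separable, so gradient descent decouples: x follows -∂F/∂x, y follows -∂F/∂y.
∂F/∂x = 36x(x - 3)(x - 1); at x=2 this is -72, so x increases.
∂F/∂y = -6y(y - 4); at y=-1 this is -30, so y increases.
x converges to its nearest critical value 3 (a local min of the x-part); y converges to 0. The iterate converges to (3, 0).

(3, 0)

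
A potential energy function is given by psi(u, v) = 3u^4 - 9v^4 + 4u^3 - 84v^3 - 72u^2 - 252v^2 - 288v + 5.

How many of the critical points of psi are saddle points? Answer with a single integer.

psi separates as a function of u plus a function of v, so ∇psi=0 decouples.
∂psi/∂u = 12u(u - 3)(u + 4) = 0 at u ∈ {-4, 0, 3}; ∂psi/∂v = -36(v + 1)(v + 2)(v + 4) = 0 at v ∈ {-4, -2, -1}.
The Hessian is diagonal: diag(psi_uu, psi_vv). Second derivatives: psi_uu(-4)=336, psi_uu(0)=-144, psi_uu(3)=252; psi_vv(-4)=-216, psi_vv(-2)=72, psi_vv(-1)=-108.
Saddle points occur where the two diagonal entries have opposite signs: (-4, -4), (-4, -1), (0, -2), (3, -4), (3, -1). Count: 5.

5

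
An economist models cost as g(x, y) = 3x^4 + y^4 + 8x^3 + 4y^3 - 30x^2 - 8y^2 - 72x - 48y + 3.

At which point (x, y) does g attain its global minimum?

(2, 2)

g(x,y) separates as P(x) + Q(y) + 3, so its minimum is min P + min Q + 3.
P'(x) = 12(x - 2)(x + 1)(x + 3) vanishes at x ∈ {-3, -1, 2}; Q'(y) = 4(y - 2)(y + 2)(y + 3) vanishes at y ∈ {-3, -2, 2}.
Local minima of P (where P''>0): P(-3)=-27, P(2)=-152. Local minima of Q: Q(-3)=45, Q(2)=-80.
So the global minimum of g is P(2) + Q(2) + 3 = -152 − 80 + 3 = -229, attained at (2, 2).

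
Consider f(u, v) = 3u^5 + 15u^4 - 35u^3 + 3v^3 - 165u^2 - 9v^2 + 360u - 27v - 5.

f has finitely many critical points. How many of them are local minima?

2

f separates as a function of u plus a function of v, so ∇f=0 decouples.
∂f/∂u = 15(u - 2)(u - 1)(u + 3)(u + 4) = 0 at u ∈ {-4, -3, 1, 2}; ∂f/∂v = 9(v - 3)(v + 1) = 0 at v ∈ {-1, 3}.
The Hessian is diagonal: diag(f_uu, f_vv). Second derivatives: f_uu(-4)=-450, f_uu(-3)=300, f_uu(1)=-300, f_uu(2)=450; f_vv(-1)=-36, f_vv(3)=36.
Local minima occur where both diagonal entries positive: (-3, 3), (2, 3). Count: 2.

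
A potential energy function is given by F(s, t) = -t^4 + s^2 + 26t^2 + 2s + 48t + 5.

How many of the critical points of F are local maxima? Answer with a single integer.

F separates as a function of s plus a function of t, so ∇F=0 decouples.
∂F/∂s = 2(s + 1) = 0 at s ∈ {-1}; ∂F/∂t = -4(t - 4)(t + 1)(t + 3) = 0 at t ∈ {-3, -1, 4}.
The Hessian is diagonal: diag(F_ss, F_tt). Second derivatives: F_ss(-1)=2; F_tt(-3)=-56, F_tt(-1)=40, F_tt(4)=-140.
Local maxima occur where both diagonal entries negative: none. Count: 0.

0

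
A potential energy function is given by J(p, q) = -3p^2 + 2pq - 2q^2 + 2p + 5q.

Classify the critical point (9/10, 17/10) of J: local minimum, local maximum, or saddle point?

local maximum

The Hessian of J is constant: H = [[-6, 2], [2, -4]].
det(H) = (-6)·(-4) − 2² = 20.
det(H) > 0 and tr(H) = -10 < 0, so H is negative definite and the point is a local maximum.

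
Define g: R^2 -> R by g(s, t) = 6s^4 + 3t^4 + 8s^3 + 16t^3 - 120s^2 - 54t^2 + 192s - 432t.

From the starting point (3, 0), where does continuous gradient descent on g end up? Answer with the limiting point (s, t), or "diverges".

(2, 3)

g is separable, so gradient descent decouples: s follows -∂g/∂s, t follows -∂g/∂t.
∂g/∂s = 24(s - 2)(s - 1)(s + 4); at s=3 this is 336, so s decreases.
∂g/∂t = 12(t - 3)(t + 3)(t + 4); at t=0 this is -432, so t increases.
s converges to its nearest critical value 2 (a local min of the s-part); t converges to 3. The iterate converges to (2, 3).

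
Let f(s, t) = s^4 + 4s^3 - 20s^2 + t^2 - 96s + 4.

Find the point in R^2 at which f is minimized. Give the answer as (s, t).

(3, 0)

f(s,t) separates as P(s) + Q(t) + 4, so its minimum is min P + min Q + 4.
P'(s) = 4(s - 3)(s + 2)(s + 4) vanishes at s ∈ {-4, -2, 3}; Q'(t) = 2t vanishes at t ∈ {0}.
Local minima of P (where P''>0): P(-4)=64, P(3)=-279. Local minima of Q: Q(0)=0.
So the global minimum of f is P(3) + Q(0) + 4 = -279 + 0 + 4 = -275, attained at (3, 0).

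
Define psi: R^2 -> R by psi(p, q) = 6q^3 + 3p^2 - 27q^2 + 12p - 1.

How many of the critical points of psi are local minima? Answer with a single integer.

psi separates as a function of p plus a function of q, so ∇psi=0 decouples.
∂psi/∂p = 6(p + 2) = 0 at p ∈ {-2}; ∂psi/∂q = 18q(q - 3) = 0 at q ∈ {0, 3}.
The Hessian is diagonal: diag(psi_pp, psi_qq). Second derivatives: psi_pp(-2)=6; psi_qq(0)=-54, psi_qq(3)=54.
Local minima occur where both diagonal entries positive: (-2, 3). Count: 1.

1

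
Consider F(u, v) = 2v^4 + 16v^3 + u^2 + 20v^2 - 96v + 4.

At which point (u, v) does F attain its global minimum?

(0, 1)

F(u,v) separates as P(u) + Q(v) + 4, so its minimum is min P + min Q + 4.
P'(u) = 2u vanishes at u ∈ {0}; Q'(v) = 8(v - 1)(v + 3)(v + 4) vanishes at v ∈ {-4, -3, 1}.
Local minima of P (where P''>0): P(0)=0. Local minima of Q: Q(-4)=192, Q(1)=-58.
So the global minimum of F is P(0) + Q(1) + 4 = 0 − 58 + 4 = -54, attained at (0, 1).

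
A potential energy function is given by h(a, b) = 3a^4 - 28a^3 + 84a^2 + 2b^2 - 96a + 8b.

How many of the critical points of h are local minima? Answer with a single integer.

h separates as a function of a plus a function of b, so ∇h=0 decouples.
∂h/∂a = 12(a - 4)(a - 2)(a - 1) = 0 at a ∈ {1, 2, 4}; ∂h/∂b = 4(b + 2) = 0 at b ∈ {-2}.
The Hessian is diagonal: diag(h_aa, h_bb). Second derivatives: h_aa(1)=36, h_aa(2)=-24, h_aa(4)=72; h_bb(-2)=4.
Local minima occur where both diagonal entries positive: (1, -2), (4, -2). Count: 2.

2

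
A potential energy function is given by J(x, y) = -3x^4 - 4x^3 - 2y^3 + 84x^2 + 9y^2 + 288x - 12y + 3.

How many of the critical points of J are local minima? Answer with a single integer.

J separates as a function of x plus a function of y, so ∇J=0 decouples.
∂J/∂x = -12(x - 4)(x + 2)(x + 3) = 0 at x ∈ {-3, -2, 4}; ∂J/∂y = -6(y - 2)(y - 1) = 0 at y ∈ {1, 2}.
The Hessian is diagonal: diag(J_xx, J_yy). Second derivatives: J_xx(-3)=-84, J_xx(-2)=72, J_xx(4)=-504; J_yy(1)=6, J_yy(2)=-6.
Local minima occur where both diagonal entries positive: (-2, 1). Count: 1.

1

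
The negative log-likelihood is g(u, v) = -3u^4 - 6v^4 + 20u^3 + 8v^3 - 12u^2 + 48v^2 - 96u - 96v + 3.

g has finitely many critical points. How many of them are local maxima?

g separates as a function of u plus a function of v, so ∇g=0 decouples.
∂g/∂u = -12(u - 4)(u - 2)(u + 1) = 0 at u ∈ {-1, 2, 4}; ∂g/∂v = -24(v - 2)(v - 1)(v + 2) = 0 at v ∈ {-2, 1, 2}.
The Hessian is diagonal: diag(g_uu, g_vv). Second derivatives: g_uu(-1)=-180, g_uu(2)=72, g_uu(4)=-120; g_vv(-2)=-288, g_vv(1)=72, g_vv(2)=-96.
Local maxima occur where both diagonal entries negative: (-1, -2), (-1, 2), (4, -2), (4, 2). Count: 4.

4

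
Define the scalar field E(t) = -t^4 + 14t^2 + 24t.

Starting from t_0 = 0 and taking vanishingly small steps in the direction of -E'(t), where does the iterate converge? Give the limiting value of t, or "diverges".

E'(t) = -4(t - 3)(t + 1)(t + 2), so E'(0) = 24.
Gradient descent moves in the -E' direction, i.e. t is decreasing.
The nearest critical point in that direction is t = -1, where E'' = 16 > 0 (a local minimum). The iterate converges there.

-1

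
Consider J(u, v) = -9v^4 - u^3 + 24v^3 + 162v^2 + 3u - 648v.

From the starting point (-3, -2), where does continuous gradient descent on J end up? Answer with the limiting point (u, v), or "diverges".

J is separable, so gradient descent decouples: u follows -∂J/∂u, v follows -∂J/∂v.
∂J/∂u = -3(u - 1)(u + 1); at u=-3 this is -24, so u increases.
∂J/∂v = -36(v - 3)(v - 2)(v + 3); at v=-2 this is -720, so v increases.
u converges to its nearest critical value -1 (a local min of the u-part); v converges to 2. The iterate converges to (-1, 2).

(-1, 2)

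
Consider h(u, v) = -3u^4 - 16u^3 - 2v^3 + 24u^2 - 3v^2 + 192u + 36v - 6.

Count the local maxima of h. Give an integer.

2

h separates as a function of u plus a function of v, so ∇h=0 decouples.
∂h/∂u = -12(u - 2)(u + 2)(u + 4) = 0 at u ∈ {-4, -2, 2}; ∂h/∂v = -6(v - 2)(v + 3) = 0 at v ∈ {-3, 2}.
The Hessian is diagonal: diag(h_uu, h_vv). Second derivatives: h_uu(-4)=-144, h_uu(-2)=96, h_uu(2)=-288; h_vv(-3)=30, h_vv(2)=-30.
Local maxima occur where both diagonal entries negative: (-4, 2), (2, 2). Count: 2.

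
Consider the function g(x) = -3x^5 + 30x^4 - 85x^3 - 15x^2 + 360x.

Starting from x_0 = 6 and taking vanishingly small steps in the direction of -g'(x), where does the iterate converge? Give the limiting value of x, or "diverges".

g'(x) = -15(x - 4)(x - 3)(x - 2)(x + 1), so g'(6) = -2520.
Gradient descent moves in the -g' direction, i.e. x is increasing.
There is no critical point above x=6, and g' keeps the same sign, so the iterate runs off to +∞.

diverges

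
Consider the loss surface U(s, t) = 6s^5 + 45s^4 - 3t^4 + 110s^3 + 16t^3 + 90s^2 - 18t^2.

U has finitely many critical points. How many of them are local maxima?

U separates as a function of s plus a function of t, so ∇U=0 decouples.
∂U/∂s = 30s(s + 1)(s + 2)(s + 3) = 0 at s ∈ {-3, -2, -1, 0}; ∂U/∂t = -12t(t - 3)(t - 1) = 0 at t ∈ {0, 1, 3}.
The Hessian is diagonal: diag(U_ss, U_tt). Second derivatives: U_ss(-3)=-180, U_ss(-2)=60, U_ss(-1)=-60, U_ss(0)=180; U_tt(0)=-36, U_tt(1)=24, U_tt(3)=-72.
Local maxima occur where both diagonal entries negative: (-3, 0), (-3, 3), (-1, 0), (-1, 3). Count: 4.

4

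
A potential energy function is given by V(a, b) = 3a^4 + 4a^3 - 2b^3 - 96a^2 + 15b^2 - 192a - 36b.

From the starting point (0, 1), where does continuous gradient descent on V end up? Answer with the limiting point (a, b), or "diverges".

V is separable, so gradient descent decouples: a follows -∂V/∂a, b follows -∂V/∂b.
∂V/∂a = 12(a - 4)(a + 1)(a + 4); at a=0 this is -192, so a increases.
∂V/∂b = -6(b - 3)(b - 2); at b=1 this is -12, so b increases.
a converges to its nearest critical value 4 (a local min of the a-part); b converges to 2. The iterate converges to (4, 2).

(4, 2)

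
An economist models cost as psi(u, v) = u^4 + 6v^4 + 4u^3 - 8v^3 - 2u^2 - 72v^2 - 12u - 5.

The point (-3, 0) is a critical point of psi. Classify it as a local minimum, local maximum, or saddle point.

The mixed partial ∂²psi/∂u∂v is 0, so the Hessian at any point is diag(psi_uu, psi_vv) = diag(4(3u^2 + 6u - 1), 24(3v^2 - 2v - 6)).
At (-3, 0): H = diag(32, -144).
The eigenvalues have opposite signs, so H is indefinite: a saddle point.

saddle point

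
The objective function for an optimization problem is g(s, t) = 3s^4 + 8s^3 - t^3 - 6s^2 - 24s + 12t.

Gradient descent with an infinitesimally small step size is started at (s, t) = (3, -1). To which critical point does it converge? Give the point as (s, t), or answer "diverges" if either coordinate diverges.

g is separable, so gradient descent decouples: s follows -∂g/∂s, t follows -∂g/∂t.
∂g/∂s = 12(s - 1)(s + 1)(s + 2); at s=3 this is 480, so s decreases.
∂g/∂t = -3(t - 2)(t + 2); at t=-1 this is 9, so t decreases.
s converges to its nearest critical value 1 (a local min of the s-part); t converges to -2. The iterate converges to (1, -2).

(1, -2)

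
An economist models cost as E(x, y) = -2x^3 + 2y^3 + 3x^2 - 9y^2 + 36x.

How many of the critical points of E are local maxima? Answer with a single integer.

1

E separates as a function of x plus a function of y, so ∇E=0 decouples.
∂E/∂x = -6(x - 3)(x + 2) = 0 at x ∈ {-2, 3}; ∂E/∂y = 6y(y - 3) = 0 at y ∈ {0, 3}.
The Hessian is diagonal: diag(E_xx, E_yy). Second derivatives: E_xx(-2)=30, E_xx(3)=-30; E_yy(0)=-18, E_yy(3)=18.
Local maxima occur where both diagonal entries negative: (3, 0). Count: 1.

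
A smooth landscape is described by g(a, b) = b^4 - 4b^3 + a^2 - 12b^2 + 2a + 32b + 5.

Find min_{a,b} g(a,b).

-60

g(a,b) separates as P(a) + Q(b) + 5, so its minimum is min P + min Q + 5.
P'(a) = 2a + 2 vanishes at a ∈ {-1}; Q'(b) = 4(b - 4)(b - 1)(b + 2) vanishes at b ∈ {-2, 1, 4}.
Local minima of P (where P''>0): P(-1)=-1. Local minima of Q: Q(-2)=-64, Q(4)=-64.
So the global minimum of g is P(-1) + Q(-2) + 5 = -1 − 64 + 5 = -60, attained at (-1, -2).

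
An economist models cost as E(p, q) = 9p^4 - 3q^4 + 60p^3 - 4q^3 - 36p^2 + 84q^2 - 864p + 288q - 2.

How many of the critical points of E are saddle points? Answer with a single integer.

E separates as a function of p plus a function of q, so ∇E=0 decouples.
∂E/∂p = 36(p - 2)(p + 3)(p + 4) = 0 at p ∈ {-4, -3, 2}; ∂E/∂q = -12(q - 4)(q + 2)(q + 3) = 0 at q ∈ {-3, -2, 4}.
The Hessian is diagonal: diag(E_pp, E_qq). Second derivatives: E_pp(-4)=216, E_pp(-3)=-180, E_pp(2)=1080; E_qq(-3)=-84, E_qq(-2)=72, E_qq(4)=-504.
Saddle points occur where the two diagonal entries have opposite signs: (-4, -3), (-4, 4), (-3, -2), (2, -3), (2, 4). Count: 5.

5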